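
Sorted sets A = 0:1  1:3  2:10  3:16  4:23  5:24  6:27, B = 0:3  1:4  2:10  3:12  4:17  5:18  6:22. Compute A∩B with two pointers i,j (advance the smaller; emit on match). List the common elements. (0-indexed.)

intersection = [3, 10]

[i=0,j=0] 1<3 → i++
[i=1,j=0] 3==3 emit → i++,j++
[i=2,j=1] 10>4 → j++
[i=2,j=2] 10==10 emit → i++,j++
[i=3,j=3] 16>12 → j++
[i=3,j=4] 16<17 → i++
[i=4,j=4] 23>17 → j++
[i=4,j=5] 23>18 → j++
[i=4,j=6] 23>22 → j++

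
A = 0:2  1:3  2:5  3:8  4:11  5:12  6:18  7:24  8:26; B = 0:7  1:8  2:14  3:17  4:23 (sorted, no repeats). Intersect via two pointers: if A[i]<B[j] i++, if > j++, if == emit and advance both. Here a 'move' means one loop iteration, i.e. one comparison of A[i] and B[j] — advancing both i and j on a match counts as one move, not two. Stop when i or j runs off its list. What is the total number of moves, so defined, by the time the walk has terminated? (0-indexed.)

[i=0,j=0] 2<7 → i++
[i=1,j=0] 3<7 → i++
[i=2,j=0] 5<7 → i++
[i=3,j=0] 8>7 → j++
[i=3,j=1] 8==8 emit → i++,j++
[i=4,j=2] 11<14 → i++
[i=5,j=2] 12<14 → i++
[i=6,j=2] 18>14 → j++
[i=6,j=3] 18>17 → j++
[i=6,j=4] 18<23 → i++
[i=7,j=4] 24>23 → j++

11 moves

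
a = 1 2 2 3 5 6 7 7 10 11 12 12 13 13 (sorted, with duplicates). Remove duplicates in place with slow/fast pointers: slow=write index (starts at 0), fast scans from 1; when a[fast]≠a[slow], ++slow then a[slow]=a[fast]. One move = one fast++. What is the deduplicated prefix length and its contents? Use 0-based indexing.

(s=0,f=1) a[fast]=2≠a[slow]=1 write a[1]=2 → slow++,fast++
(s=1,f=2) a[fast]=2=a[slow] dup → fast++
(s=1,f=3) a[fast]=3≠a[slow]=2 write a[2]=3 → slow++,fast++
(s=2,f=4) a[fast]=5≠a[slow]=3 write a[3]=5 → slow++,fast++
(s=3,f=5) a[fast]=6≠a[slow]=5 write a[4]=6 → slow++,fast++
(s=4,f=6) a[fast]=7≠a[slow]=6 write a[5]=7 → slow++,fast++
(s=5,f=7) a[fast]=7=a[slow] dup → fast++
(s=5,f=8) a[fast]=10≠a[slow]=7 write a[6]=10 → slow++,fast++
(s=6,f=9) a[fast]=11≠a[slow]=10 write a[7]=11 → slow++,fast++
(s=7,f=10) a[fast]=12≠a[slow]=11 write a[8]=12 → slow++,fast++
(s=8,f=11) a[fast]=12=a[slow] dup → fast++
(s=8,f=12) a[fast]=13≠a[slow]=12 write a[9]=13 → slow++,fast++
(s=9,f=13) a[fast]=13=a[slow] dup → fast++

length 10; prefix = [1, 2, 3, 5, 6, 7, 10, 11, 12, 13]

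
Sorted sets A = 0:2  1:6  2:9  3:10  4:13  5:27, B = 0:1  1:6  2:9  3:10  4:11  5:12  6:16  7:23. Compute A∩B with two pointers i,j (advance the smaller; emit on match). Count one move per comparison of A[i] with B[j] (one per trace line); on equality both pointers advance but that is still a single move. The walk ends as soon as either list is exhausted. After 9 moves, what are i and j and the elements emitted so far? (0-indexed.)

i=5, j=7, emitted=[6, 9, 10]

i=0 j=0: 2>1, j++
i=0 j=1: 2<6, i++
i=1 j=1: 6==6 emit, i++,j++
i=2 j=2: 9==9 emit, i++,j++
i=3 j=3: 10==10 emit, i++,j++
i=4 j=4: 13>11, j++
i=4 j=5: 13>12, j++
i=4 j=6: 13<16, i++
i=5 j=6: 27>16, j++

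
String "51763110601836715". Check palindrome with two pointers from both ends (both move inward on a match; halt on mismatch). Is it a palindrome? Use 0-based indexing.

not a palindrome (mismatch at 5,11)

l=0 r=16: '5'=='5', l++,r--
l=1 r=15: '1'=='1', l++,r--
l=2 r=14: '7'=='7', l++,r--
l=3 r=13: '6'=='6', l++,r--
l=4 r=12: '3'=='3', l++,r--
l=5 r=11: '1'!='8', stop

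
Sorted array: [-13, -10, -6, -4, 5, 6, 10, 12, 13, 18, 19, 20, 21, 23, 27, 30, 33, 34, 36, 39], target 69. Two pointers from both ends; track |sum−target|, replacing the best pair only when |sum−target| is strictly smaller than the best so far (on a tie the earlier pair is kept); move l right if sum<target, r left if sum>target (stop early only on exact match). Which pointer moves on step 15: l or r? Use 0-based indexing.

l

[0,19] -13+39=26 d=43 * → l++
[1,19] -10+39=29 d=40 * → l++
[2,19] -6+39=33 d=36 * → l++
[3,19] -4+39=35 d=34 * → l++
[4,19] 5+39=44 d=25 * → l++
[5,19] 6+39=45 d=24 * → l++
[6,19] 10+39=49 d=20 * → l++
[7,19] 12+39=51 d=18 * → l++
[8,19] 13+39=52 d=17 * → l++
[9,19] 18+39=57 d=12 * → l++
[10,19] 19+39=58 d=11 * → l++
[11,19] 20+39=59 d=10 * → l++
[12,19] 21+39=60 d=9 * → l++
[13,19] 23+39=62 d=7 * → l++
[14,19] 27+39=66 d=3 * → l++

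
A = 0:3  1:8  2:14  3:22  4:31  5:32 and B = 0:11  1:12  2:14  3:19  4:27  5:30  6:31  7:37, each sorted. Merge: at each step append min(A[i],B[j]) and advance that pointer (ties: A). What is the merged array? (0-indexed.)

[i=0,j=0] A[i]=3<=B[j]=11 take 3 → i++
[i=1,j=0] A[i]=8<=B[j]=11 take 8 → i++
[i=2,j=0] A[i]=14>B[j]=11 take 11 → j++
[i=2,j=1] A[i]=14>B[j]=12 take 12 → j++
[i=2,j=2] A[i]=14<=B[j]=14 take 14 → i++
[i=3,j=2] A[i]=22>B[j]=14 take 14 → j++
[i=3,j=3] A[i]=22>B[j]=19 take 19 → j++
[i=3,j=4] A[i]=22<=B[j]=27 take 22 → i++
[i=4,j=4] A[i]=31>B[j]=27 take 27 → j++
[i=4,j=5] A[i]=31>B[j]=30 take 30 → j++
[i=4,j=6] A[i]=31<=B[j]=31 take 31 → i++
[i=5,j=6] A[i]=32>B[j]=31 take 31 → j++
[i=5,j=7] A[i]=32<=B[j]=37 take 32 → i++
[i=6,j=7] A done, take B[j]=37 → j++

[3, 8, 11, 12, 14, 14, 19, 22, 27, 30, 31, 31, 32, 37]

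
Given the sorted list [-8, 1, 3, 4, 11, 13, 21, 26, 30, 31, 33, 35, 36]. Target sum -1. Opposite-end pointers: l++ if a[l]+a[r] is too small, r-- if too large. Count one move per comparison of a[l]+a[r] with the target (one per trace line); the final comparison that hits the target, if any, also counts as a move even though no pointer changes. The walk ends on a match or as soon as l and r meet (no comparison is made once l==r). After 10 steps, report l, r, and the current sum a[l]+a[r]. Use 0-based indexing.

l=0 r=12: -8+36=28 >-1, r--
l=0 r=11: -8+35=27 >-1, r--
l=0 r=10: -8+33=25 >-1, r--
l=0 r=9: -8+31=23 >-1, r--
l=0 r=8: -8+30=22 >-1, r--
l=0 r=7: -8+26=18 >-1, r--
l=0 r=6: -8+21=13 >-1, r--
l=0 r=5: -8+13=5 >-1, r--
l=0 r=4: -8+11=3 >-1, r--
l=0 r=3: -8+4=-4 <-1, l++

l=1, r=3, sum=5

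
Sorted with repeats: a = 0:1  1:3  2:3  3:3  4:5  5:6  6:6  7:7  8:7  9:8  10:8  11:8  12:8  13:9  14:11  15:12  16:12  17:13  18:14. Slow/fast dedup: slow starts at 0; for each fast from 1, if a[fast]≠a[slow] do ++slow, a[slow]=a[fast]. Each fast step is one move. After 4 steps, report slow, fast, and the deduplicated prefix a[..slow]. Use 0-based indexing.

slow=2, fast=5, prefix=[1, 3, 5]

slow=0 fast=1: a[fast]=3≠a[slow]=1 write a[1]=3, slow++,fast++
slow=1 fast=2: a[fast]=3=a[slow] dup, fast++
slow=1 fast=3: a[fast]=3=a[slow] dup, fast++
slow=1 fast=4: a[fast]=5≠a[slow]=3 write a[2]=5, slow++,fast++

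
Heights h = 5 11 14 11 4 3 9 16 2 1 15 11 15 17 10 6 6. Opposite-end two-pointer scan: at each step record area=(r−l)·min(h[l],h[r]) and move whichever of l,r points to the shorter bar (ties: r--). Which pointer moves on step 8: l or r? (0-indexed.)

l

[0,16] min(5,6)*16=80 best=80 * → l++
[1,16] min(11,6)*15=90 best=90 * → r--
[1,15] min(11,6)*14=84 best=90 → r--
[1,14] min(11,10)*13=130 best=130 * → r--
[1,13] min(11,17)*12=132 best=132 * → l++
[2,13] min(14,17)*11=154 best=154 * → l++
[3,13] min(11,17)*10=110 best=154 → l++
[4,13] min(4,17)*9=36 best=154 → l++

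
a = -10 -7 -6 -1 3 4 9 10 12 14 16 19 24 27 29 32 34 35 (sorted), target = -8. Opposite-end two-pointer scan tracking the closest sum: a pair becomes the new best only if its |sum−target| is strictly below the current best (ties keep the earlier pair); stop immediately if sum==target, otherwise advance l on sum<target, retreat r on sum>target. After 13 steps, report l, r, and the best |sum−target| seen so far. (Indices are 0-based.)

l=0 r=17: -10+35=25 d=33 *, r--
l=0 r=16: -10+34=24 d=32 *, r--
l=0 r=15: -10+32=22 d=30 *, r--
l=0 r=14: -10+29=19 d=27 *, r--
l=0 r=13: -10+27=17 d=25 *, r--
l=0 r=12: -10+24=14 d=22 *, r--
l=0 r=11: -10+19=9 d=17 *, r--
l=0 r=10: -10+16=6 d=14 *, r--
l=0 r=9: -10+14=4 d=12 *, r--
l=0 r=8: -10+12=2 d=10 *, r--
l=0 r=7: -10+10=0 d=8 *, r--
l=0 r=6: -10+9=-1 d=7 *, r--
l=0 r=5: -10+4=-6 d=2 *, r--

l=0, r=4, best |Δ|=2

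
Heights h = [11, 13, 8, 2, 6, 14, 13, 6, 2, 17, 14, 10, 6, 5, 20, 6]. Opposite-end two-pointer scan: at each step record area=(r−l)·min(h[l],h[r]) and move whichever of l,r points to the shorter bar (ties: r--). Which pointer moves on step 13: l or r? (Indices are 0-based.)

[0,15] min(11,6)*15=90 best=90 * → r--
[0,14] min(11,20)*14=154 best=154 * → l++
[1,14] min(13,20)*13=169 best=169 * → l++
[2,14] min(8,20)*12=96 best=169 → l++
[3,14] min(2,20)*11=22 best=169 → l++
[4,14] min(6,20)*10=60 best=169 → l++
[5,14] min(14,20)*9=126 best=169 → l++
[6,14] min(13,20)*8=104 best=169 → l++
[7,14] min(6,20)*7=42 best=169 → l++
[8,14] min(2,20)*6=12 best=169 → l++
[9,14] min(17,20)*5=85 best=169 → l++
[10,14] min(14,20)*4=56 best=169 → l++
[11,14] min(10,20)*3=30 best=169 → l++

l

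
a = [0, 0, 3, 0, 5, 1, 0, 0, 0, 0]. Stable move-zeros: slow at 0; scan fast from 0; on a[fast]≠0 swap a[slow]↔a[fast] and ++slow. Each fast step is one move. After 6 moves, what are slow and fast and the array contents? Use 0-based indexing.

slow=3, fast=6, a=[3, 5, 1, 0, 0, 0, 0, 0, 0, 0]

(s=0,f=0) a[fast]=0 → fast++
(s=0,f=1) a[fast]=0 → fast++
(s=0,f=2) a[fast]=3≠0 swap→a[0]=3 → slow++,fast++
(s=1,f=3) a[fast]=0 → fast++
(s=1,f=4) a[fast]=5≠0 swap→a[1]=5 → slow++,fast++
(s=2,f=5) a[fast]=1≠0 swap→a[2]=1 → slow++,fast++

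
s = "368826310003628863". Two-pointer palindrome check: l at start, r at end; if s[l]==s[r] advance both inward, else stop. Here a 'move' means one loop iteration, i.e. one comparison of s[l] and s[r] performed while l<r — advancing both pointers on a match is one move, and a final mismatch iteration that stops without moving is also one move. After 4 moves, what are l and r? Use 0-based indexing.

l=4, r=13

[0,17] '3'=='3' → l++,r--
[1,16] '6'=='6' → l++,r--
[2,15] '8'=='8' → l++,r--
[3,14] '8'=='8' → l++,r--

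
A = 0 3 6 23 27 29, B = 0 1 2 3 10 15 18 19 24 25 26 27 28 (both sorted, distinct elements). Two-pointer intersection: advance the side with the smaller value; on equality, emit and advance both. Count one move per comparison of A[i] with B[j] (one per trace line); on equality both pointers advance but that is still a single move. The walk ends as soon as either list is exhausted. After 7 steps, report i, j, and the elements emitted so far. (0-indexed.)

i=3, j=6, emitted=[0, 3]

i=0 j=0: 0==0 emit, i++,j++
i=1 j=1: 3>1, j++
i=1 j=2: 3>2, j++
i=1 j=3: 3==3 emit, i++,j++
i=2 j=4: 6<10, i++
i=3 j=4: 23>10, j++
i=3 j=5: 23>15, j++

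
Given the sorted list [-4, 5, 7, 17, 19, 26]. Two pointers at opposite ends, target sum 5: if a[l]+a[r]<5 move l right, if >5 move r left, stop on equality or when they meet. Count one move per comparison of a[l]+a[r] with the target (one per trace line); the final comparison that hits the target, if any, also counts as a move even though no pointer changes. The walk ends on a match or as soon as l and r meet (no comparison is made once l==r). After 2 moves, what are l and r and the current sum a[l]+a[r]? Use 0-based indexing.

l=0 r=5: -4+26=22 >5, r--
l=0 r=4: -4+19=15 >5, r--

l=0, r=3, sum=13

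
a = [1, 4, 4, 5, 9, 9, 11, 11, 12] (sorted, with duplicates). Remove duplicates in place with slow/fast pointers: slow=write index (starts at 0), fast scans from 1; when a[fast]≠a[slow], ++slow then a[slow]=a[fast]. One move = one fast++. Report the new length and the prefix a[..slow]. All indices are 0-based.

length 6; prefix = [1, 4, 5, 9, 11, 12]

(s=0,f=1) a[fast]=4≠a[slow]=1 write a[1]=4 → slow++,fast++
(s=1,f=2) a[fast]=4=a[slow] dup → fast++
(s=1,f=3) a[fast]=5≠a[slow]=4 write a[2]=5 → slow++,fast++
(s=2,f=4) a[fast]=9≠a[slow]=5 write a[3]=9 → slow++,fast++
(s=3,f=5) a[fast]=9=a[slow] dup → fast++
(s=3,f=6) a[fast]=11≠a[slow]=9 write a[4]=11 → slow++,fast++
(s=4,f=7) a[fast]=11=a[slow] dup → fast++
(s=4,f=8) a[fast]=12≠a[slow]=11 write a[5]=12 → slow++,fast++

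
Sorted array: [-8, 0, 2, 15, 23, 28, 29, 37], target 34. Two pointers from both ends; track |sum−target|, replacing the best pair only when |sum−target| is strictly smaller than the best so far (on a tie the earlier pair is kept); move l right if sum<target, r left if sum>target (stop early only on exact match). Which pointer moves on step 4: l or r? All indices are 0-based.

l=0 r=7: -8+37=29 d=5 *, l++
l=1 r=7: 0+37=37 d=3 *, r--
l=1 r=6: 0+29=29 d=5, l++
l=2 r=6: 2+29=31 d=3, l++

l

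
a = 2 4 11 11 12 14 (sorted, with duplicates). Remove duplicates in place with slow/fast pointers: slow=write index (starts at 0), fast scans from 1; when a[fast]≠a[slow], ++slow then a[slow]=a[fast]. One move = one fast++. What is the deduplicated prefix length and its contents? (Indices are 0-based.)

(s=0,f=1) a[fast]=4≠a[slow]=2 write a[1]=4 → slow++,fast++
(s=1,f=2) a[fast]=11≠a[slow]=4 write a[2]=11 → slow++,fast++
(s=2,f=3) a[fast]=11=a[slow] dup → fast++
(s=2,f=4) a[fast]=12≠a[slow]=11 write a[3]=12 → slow++,fast++
(s=3,f=5) a[fast]=14≠a[slow]=12 write a[4]=14 → slow++,fast++

length 5; prefix = [2, 4, 11, 12, 14]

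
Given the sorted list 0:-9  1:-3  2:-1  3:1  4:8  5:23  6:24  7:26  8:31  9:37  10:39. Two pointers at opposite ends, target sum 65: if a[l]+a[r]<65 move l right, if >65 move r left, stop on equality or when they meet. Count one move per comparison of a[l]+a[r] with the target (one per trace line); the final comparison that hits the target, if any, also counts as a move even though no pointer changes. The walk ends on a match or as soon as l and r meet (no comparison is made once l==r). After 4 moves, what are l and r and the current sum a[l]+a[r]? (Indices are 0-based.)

l=4, r=10, sum=47

[0,10] -9+39=30 <65 → l++
[1,10] -3+39=36 <65 → l++
[2,10] -1+39=38 <65 → l++
[3,10] 1+39=40 <65 → l++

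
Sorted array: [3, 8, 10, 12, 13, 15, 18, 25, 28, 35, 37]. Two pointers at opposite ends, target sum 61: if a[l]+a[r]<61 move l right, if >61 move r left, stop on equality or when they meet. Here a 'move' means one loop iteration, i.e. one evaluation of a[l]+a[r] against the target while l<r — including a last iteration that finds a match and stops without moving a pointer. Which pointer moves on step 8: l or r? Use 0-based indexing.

r

l=0 r=10: 3+37=40 <61, l++
l=1 r=10: 8+37=45 <61, l++
l=2 r=10: 10+37=47 <61, l++
l=3 r=10: 12+37=49 <61, l++
l=4 r=10: 13+37=50 <61, l++
l=5 r=10: 15+37=52 <61, l++
l=6 r=10: 18+37=55 <61, l++
l=7 r=10: 25+37=62 >61, r--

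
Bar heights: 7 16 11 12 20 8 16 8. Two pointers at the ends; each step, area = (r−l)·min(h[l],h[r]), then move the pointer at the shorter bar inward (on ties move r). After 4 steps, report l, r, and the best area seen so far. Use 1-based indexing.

l=2, r=5, best area=80

l=1 r=8: min(7,8)*7=49 best=49 *, l++
l=2 r=8: min(16,8)*6=48 best=49, r--
l=2 r=7: min(16,16)*5=80 best=80 *, r--
l=2 r=6: min(16,8)*4=32 best=80, r--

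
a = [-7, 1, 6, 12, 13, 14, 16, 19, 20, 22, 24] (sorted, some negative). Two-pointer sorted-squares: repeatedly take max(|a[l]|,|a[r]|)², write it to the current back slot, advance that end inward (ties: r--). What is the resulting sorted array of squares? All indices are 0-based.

l=0 r=10: |-7|<=|24| out[10]=576, r--
l=0 r=9: |-7|<=|22| out[9]=484, r--
l=0 r=8: |-7|<=|20| out[8]=400, r--
l=0 r=7: |-7|<=|19| out[7]=361, r--
l=0 r=6: |-7|<=|16| out[6]=256, r--
l=0 r=5: |-7|<=|14| out[5]=196, r--
l=0 r=4: |-7|<=|13| out[4]=169, r--
l=0 r=3: |-7|<=|12| out[3]=144, r--
l=0 r=2: |-7|>|6| out[2]=49, l++
l=1 r=2: |1|<=|6| out[1]=36, r--
l=1 r=1: |1|<=|1| out[0]=1, r--

[1, 36, 49, 144, 169, 196, 256, 361, 400, 484, 576]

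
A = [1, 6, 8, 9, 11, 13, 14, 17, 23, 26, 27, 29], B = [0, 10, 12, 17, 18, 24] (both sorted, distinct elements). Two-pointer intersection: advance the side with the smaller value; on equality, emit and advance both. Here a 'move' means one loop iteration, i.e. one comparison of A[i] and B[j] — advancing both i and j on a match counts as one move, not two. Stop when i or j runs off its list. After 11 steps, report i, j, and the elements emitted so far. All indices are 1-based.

i=9, j=5, emitted=[17]

i=1 j=1: 1>0, j++
i=1 j=2: 1<10, i++
i=2 j=2: 6<10, i++
i=3 j=2: 8<10, i++
i=4 j=2: 9<10, i++
i=5 j=2: 11>10, j++
i=5 j=3: 11<12, i++
i=6 j=3: 13>12, j++
i=6 j=4: 13<17, i++
i=7 j=4: 14<17, i++
i=8 j=4: 17==17 emit, i++,j++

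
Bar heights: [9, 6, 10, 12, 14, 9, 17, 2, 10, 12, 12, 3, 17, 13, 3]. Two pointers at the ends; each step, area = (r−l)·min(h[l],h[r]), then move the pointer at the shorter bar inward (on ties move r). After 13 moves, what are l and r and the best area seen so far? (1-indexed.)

[1,15] min(9,3)*14=42 best=42 * → r--
[1,14] min(9,13)*13=117 best=117 * → l++
[2,14] min(6,13)*12=72 best=117 → l++
[3,14] min(10,13)*11=110 best=117 → l++
[4,14] min(12,13)*10=120 best=120 * → l++
[5,14] min(14,13)*9=117 best=120 → r--
[5,13] min(14,17)*8=112 best=120 → l++
[6,13] min(9,17)*7=63 best=120 → l++
[7,13] min(17,17)*6=102 best=120 → r--
[7,12] min(17,3)*5=15 best=120 → r--
[7,11] min(17,12)*4=48 best=120 → r--
[7,10] min(17,12)*3=36 best=120 → r--
[7,9] min(17,10)*2=20 best=120 → r--

l=7, r=8, best area=120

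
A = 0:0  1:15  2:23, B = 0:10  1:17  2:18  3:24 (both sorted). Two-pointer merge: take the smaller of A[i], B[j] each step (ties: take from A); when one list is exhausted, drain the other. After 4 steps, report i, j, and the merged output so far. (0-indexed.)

i=2, j=2, merged so far=[0, 10, 15, 17]

i=0 j=0: A[i]=0<=B[j]=10 take 0, i++
i=1 j=0: A[i]=15>B[j]=10 take 10, j++
i=1 j=1: A[i]=15<=B[j]=17 take 15, i++
i=2 j=1: A[i]=23>B[j]=17 take 17, j++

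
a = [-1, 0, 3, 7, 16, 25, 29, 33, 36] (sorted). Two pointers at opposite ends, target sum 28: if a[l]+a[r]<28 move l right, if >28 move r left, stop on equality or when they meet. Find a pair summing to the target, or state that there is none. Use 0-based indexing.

(-1, 29)

l=0 r=8: -1+36=35 >28, r--
l=0 r=7: -1+33=32 >28, r--
l=0 r=6: -1+29=28, found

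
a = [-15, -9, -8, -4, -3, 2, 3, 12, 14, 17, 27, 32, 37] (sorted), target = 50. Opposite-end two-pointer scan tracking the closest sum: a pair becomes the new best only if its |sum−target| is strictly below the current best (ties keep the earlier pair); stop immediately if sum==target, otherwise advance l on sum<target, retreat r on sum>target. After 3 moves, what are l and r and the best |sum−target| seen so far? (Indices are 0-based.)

l=0 r=12: -15+37=22 d=28 *, l++
l=1 r=12: -9+37=28 d=22 *, l++
l=2 r=12: -8+37=29 d=21 *, l++

l=3, r=12, best |Δ|=21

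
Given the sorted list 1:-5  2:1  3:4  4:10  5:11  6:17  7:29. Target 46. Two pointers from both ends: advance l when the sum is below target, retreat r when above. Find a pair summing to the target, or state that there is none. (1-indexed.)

[1,7] -5+29=24 <46 → l++
[2,7] 1+29=30 <46 → l++
[3,7] 4+29=33 <46 → l++
[4,7] 10+29=39 <46 → l++
[5,7] 11+29=40 <46 → l++
[6,7] 17+29=46 → found

(17, 29)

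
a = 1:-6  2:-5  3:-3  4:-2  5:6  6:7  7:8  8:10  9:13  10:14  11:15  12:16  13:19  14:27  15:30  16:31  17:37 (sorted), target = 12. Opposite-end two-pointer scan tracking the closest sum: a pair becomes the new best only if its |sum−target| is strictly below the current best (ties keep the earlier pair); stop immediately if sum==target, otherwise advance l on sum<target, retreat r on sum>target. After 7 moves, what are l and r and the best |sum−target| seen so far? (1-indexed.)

l=3, r=12, best |Δ|=1

[1,17] -6+37=31 d=19 * → r--
[1,16] -6+31=25 d=13 * → r--
[1,15] -6+30=24 d=12 * → r--
[1,14] -6+27=21 d=9 * → r--
[1,13] -6+19=13 d=1 * → r--
[1,12] -6+16=10 d=2 → l++
[2,12] -5+16=11 d=1 → l++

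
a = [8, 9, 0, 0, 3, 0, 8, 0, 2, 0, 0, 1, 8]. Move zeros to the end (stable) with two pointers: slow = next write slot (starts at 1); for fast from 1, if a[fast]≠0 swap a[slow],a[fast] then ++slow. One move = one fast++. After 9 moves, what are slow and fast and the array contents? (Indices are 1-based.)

slow=6, fast=10, a=[8, 9, 3, 8, 2, 0, 0, 0, 0, 0, 0, 1, 8]

(s=1,f=1) a[fast]=8≠0 swap→a[1]=8 → slow++,fast++
(s=2,f=2) a[fast]=9≠0 swap→a[2]=9 → slow++,fast++
(s=3,f=3) a[fast]=0 → fast++
(s=3,f=4) a[fast]=0 → fast++
(s=3,f=5) a[fast]=3≠0 swap→a[3]=3 → slow++,fast++
(s=4,f=6) a[fast]=0 → fast++
(s=4,f=7) a[fast]=8≠0 swap→a[4]=8 → slow++,fast++
(s=5,f=8) a[fast]=0 → fast++
(s=5,f=9) a[fast]=2≠0 swap→a[5]=2 → slow++,fast++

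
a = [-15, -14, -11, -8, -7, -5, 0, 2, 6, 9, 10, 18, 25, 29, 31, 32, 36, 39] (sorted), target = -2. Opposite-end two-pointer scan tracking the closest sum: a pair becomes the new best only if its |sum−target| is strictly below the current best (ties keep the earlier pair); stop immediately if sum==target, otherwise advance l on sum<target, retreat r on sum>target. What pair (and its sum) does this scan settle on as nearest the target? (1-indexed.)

pair (-11, 9) with sum -2 (|Δ|=0)

l=1 r=18: -15+39=24 d=26 *, r--
l=1 r=17: -15+36=21 d=23 *, r--
l=1 r=16: -15+32=17 d=19 *, r--
l=1 r=15: -15+31=16 d=18 *, r--
l=1 r=14: -15+29=14 d=16 *, r--
l=1 r=13: -15+25=10 d=12 *, r--
l=1 r=12: -15+18=3 d=5 *, r--
l=1 r=11: -15+10=-5 d=3 *, l++
l=2 r=11: -14+10=-4 d=2 *, l++
l=3 r=11: -11+10=-1 d=1 *, r--
l=3 r=10: -11+9=-2 d=0 *, stop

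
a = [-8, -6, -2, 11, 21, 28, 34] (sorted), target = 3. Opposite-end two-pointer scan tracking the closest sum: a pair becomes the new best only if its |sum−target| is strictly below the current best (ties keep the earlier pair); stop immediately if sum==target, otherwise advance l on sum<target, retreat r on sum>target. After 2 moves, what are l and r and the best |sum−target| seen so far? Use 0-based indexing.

[0,6] -8+34=26 d=23 * → r--
[0,5] -8+28=20 d=17 * → r--

l=0, r=4, best |Δ|=17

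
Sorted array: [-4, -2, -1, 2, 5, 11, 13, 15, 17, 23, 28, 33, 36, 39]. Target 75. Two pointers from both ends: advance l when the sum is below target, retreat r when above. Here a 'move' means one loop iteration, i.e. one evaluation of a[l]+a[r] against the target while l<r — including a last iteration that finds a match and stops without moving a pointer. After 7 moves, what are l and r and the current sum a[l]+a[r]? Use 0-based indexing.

l=0 r=13: -4+39=35 <75, l++
l=1 r=13: -2+39=37 <75, l++
l=2 r=13: -1+39=38 <75, l++
l=3 r=13: 2+39=41 <75, l++
l=4 r=13: 5+39=44 <75, l++
l=5 r=13: 11+39=50 <75, l++
l=6 r=13: 13+39=52 <75, l++

l=7, r=13, sum=54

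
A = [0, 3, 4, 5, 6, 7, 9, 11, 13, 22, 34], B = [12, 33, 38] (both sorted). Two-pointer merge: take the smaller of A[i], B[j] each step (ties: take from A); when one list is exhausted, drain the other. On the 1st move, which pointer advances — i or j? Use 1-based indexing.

i=1 j=1: A[i]=0<=B[j]=12 take 0, i++

i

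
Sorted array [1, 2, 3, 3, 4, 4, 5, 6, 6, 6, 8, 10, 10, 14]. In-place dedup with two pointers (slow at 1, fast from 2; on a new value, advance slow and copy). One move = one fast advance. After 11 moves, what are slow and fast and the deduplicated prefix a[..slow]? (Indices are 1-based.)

slow=1 fast=2: a[fast]=2≠a[slow]=1 write a[2]=2, slow++,fast++
slow=2 fast=3: a[fast]=3≠a[slow]=2 write a[3]=3, slow++,fast++
slow=3 fast=4: a[fast]=3=a[slow] dup, fast++
slow=3 fast=5: a[fast]=4≠a[slow]=3 write a[4]=4, slow++,fast++
slow=4 fast=6: a[fast]=4=a[slow] dup, fast++
slow=4 fast=7: a[fast]=5≠a[slow]=4 write a[5]=5, slow++,fast++
slow=5 fast=8: a[fast]=6≠a[slow]=5 write a[6]=6, slow++,fast++
slow=6 fast=9: a[fast]=6=a[slow] dup, fast++
slow=6 fast=10: a[fast]=6=a[slow] dup, fast++
slow=6 fast=11: a[fast]=8≠a[slow]=6 write a[7]=8, slow++,fast++
slow=7 fast=12: a[fast]=10≠a[slow]=8 write a[8]=10, slow++,fast++

slow=8, fast=13, prefix=[1, 2, 3, 4, 5, 6, 8, 10]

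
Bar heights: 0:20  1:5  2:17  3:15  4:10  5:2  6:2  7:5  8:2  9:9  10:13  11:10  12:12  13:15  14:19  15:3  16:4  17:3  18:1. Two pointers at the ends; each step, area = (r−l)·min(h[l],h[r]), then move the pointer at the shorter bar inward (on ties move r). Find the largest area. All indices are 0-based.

l=0 r=18: min(20,1)*18=18 best=18 *, r--
l=0 r=17: min(20,3)*17=51 best=51 *, r--
l=0 r=16: min(20,4)*16=64 best=64 *, r--
l=0 r=15: min(20,3)*15=45 best=64, r--
l=0 r=14: min(20,19)*14=266 best=266 *, r--
l=0 r=13: min(20,15)*13=195 best=266, r--
l=0 r=12: min(20,12)*12=144 best=266, r--
l=0 r=11: min(20,10)*11=110 best=266, r--
l=0 r=10: min(20,13)*10=130 best=266, r--
l=0 r=9: min(20,9)*9=81 best=266, r--
l=0 r=8: min(20,2)*8=16 best=266, r--
l=0 r=7: min(20,5)*7=35 best=266, r--
l=0 r=6: min(20,2)*6=12 best=266, r--
l=0 r=5: min(20,2)*5=10 best=266, r--
l=0 r=4: min(20,10)*4=40 best=266, r--
l=0 r=3: min(20,15)*3=45 best=266, r--
l=0 r=2: min(20,17)*2=34 best=266, r--
l=0 r=1: min(20,5)*1=5 best=266, r--

max area = 266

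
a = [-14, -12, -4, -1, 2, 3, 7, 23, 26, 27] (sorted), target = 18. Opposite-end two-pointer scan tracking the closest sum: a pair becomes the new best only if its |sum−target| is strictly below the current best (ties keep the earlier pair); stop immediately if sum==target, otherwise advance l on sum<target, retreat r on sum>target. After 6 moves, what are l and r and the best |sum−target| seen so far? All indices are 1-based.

l=4, r=7, best |Δ|=1

l=1 r=10: -14+27=13 d=5 *, l++
l=2 r=10: -12+27=15 d=3 *, l++
l=3 r=10: -4+27=23 d=5, r--
l=3 r=9: -4+26=22 d=4, r--
l=3 r=8: -4+23=19 d=1 *, r--
l=3 r=7: -4+7=3 d=15, l++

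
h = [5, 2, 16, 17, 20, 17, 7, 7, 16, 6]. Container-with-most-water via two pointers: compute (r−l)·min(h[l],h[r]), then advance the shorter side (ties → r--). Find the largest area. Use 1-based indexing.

[1,10] min(5,6)*9=45 best=45 * → l++
[2,10] min(2,6)*8=16 best=45 → l++
[3,10] min(16,6)*7=42 best=45 → r--
[3,9] min(16,16)*6=96 best=96 * → r--
[3,8] min(16,7)*5=35 best=96 → r--
[3,7] min(16,7)*4=28 best=96 → r--
[3,6] min(16,17)*3=48 best=96 → l++
[4,6] min(17,17)*2=34 best=96 → r--
[4,5] min(17,20)*1=17 best=96 → l++

max area = 96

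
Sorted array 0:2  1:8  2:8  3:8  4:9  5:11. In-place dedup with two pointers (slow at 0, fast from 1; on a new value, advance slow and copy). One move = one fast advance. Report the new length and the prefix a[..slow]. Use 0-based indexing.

length 4; prefix = [2, 8, 9, 11]

slow=0 fast=1: a[fast]=8≠a[slow]=2 write a[1]=8, slow++,fast++
slow=1 fast=2: a[fast]=8=a[slow] dup, fast++
slow=1 fast=3: a[fast]=8=a[slow] dup, fast++
slow=1 fast=4: a[fast]=9≠a[slow]=8 write a[2]=9, slow++,fast++
slow=2 fast=5: a[fast]=11≠a[slow]=9 write a[3]=11, slow++,fast++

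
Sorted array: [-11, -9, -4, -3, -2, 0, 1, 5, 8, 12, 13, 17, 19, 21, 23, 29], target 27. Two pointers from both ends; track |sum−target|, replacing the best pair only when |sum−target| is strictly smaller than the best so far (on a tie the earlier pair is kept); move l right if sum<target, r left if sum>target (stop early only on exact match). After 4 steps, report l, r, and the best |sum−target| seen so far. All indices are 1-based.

l=5, r=16, best |Δ|=1

l=1 r=16: -11+29=18 d=9 *, l++
l=2 r=16: -9+29=20 d=7 *, l++
l=3 r=16: -4+29=25 d=2 *, l++
l=4 r=16: -3+29=26 d=1 *, l++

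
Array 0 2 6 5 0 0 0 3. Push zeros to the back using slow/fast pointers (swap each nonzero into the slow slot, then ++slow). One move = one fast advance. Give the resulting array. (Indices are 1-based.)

slow=1 fast=1: a[fast]=0, fast++
slow=1 fast=2: a[fast]=2≠0 swap→a[1]=2, slow++,fast++
slow=2 fast=3: a[fast]=6≠0 swap→a[2]=6, slow++,fast++
slow=3 fast=4: a[fast]=5≠0 swap→a[3]=5, slow++,fast++
slow=4 fast=5: a[fast]=0, fast++
slow=4 fast=6: a[fast]=0, fast++
slow=4 fast=7: a[fast]=0, fast++
slow=4 fast=8: a[fast]=3≠0 swap→a[4]=3, slow++,fast++

[2, 6, 5, 3, 0, 0, 0, 0]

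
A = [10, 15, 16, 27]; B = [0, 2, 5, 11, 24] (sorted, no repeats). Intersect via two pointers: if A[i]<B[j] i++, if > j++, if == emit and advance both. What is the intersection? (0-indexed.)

intersection = []

[i=0,j=0] 10>0 → j++
[i=0,j=1] 10>2 → j++
[i=0,j=2] 10>5 → j++
[i=0,j=3] 10<11 → i++
[i=1,j=3] 15>11 → j++
[i=1,j=4] 15<24 → i++
[i=2,j=4] 16<24 → i++
[i=3,j=4] 27>24 → j++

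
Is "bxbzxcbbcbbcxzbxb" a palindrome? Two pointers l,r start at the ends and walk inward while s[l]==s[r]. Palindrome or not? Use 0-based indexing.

palindrome

[0,16] 'b'=='b' → l++,r--
[1,15] 'x'=='x' → l++,r--
[2,14] 'b'=='b' → l++,r--
[3,13] 'z'=='z' → l++,r--
[4,12] 'x'=='x' → l++,r--
[5,11] 'c'=='c' → l++,r--
[6,10] 'b'=='b' → l++,r--
[7,9] 'b'=='b' → l++,r--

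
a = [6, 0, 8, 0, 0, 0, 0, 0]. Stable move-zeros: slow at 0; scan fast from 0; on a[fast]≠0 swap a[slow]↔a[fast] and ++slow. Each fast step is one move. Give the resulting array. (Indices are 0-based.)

slow=0 fast=0: a[fast]=6≠0 swap→a[0]=6, slow++,fast++
slow=1 fast=1: a[fast]=0, fast++
slow=1 fast=2: a[fast]=8≠0 swap→a[1]=8, slow++,fast++
slow=2 fast=3: a[fast]=0, fast++
slow=2 fast=4: a[fast]=0, fast++
slow=2 fast=5: a[fast]=0, fast++
slow=2 fast=6: a[fast]=0, fast++
slow=2 fast=7: a[fast]=0, fast++

[6, 8, 0, 0, 0, 0, 0, 0]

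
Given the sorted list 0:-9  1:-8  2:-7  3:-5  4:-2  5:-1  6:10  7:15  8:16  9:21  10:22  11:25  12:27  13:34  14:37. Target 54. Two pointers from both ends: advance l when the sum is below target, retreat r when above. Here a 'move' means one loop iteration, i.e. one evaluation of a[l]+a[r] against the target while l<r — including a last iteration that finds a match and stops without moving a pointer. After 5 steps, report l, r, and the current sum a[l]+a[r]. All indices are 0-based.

l=5, r=14, sum=36

[0,14] -9+37=28 <54 → l++
[1,14] -8+37=29 <54 → l++
[2,14] -7+37=30 <54 → l++
[3,14] -5+37=32 <54 → l++
[4,14] -2+37=35 <54 → l++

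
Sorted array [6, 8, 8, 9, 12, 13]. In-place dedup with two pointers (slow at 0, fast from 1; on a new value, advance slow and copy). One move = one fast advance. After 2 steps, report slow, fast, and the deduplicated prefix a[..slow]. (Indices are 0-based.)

(s=0,f=1) a[fast]=8≠a[slow]=6 write a[1]=8 → slow++,fast++
(s=1,f=2) a[fast]=8=a[slow] dup → fast++

slow=1, fast=3, prefix=[6, 8]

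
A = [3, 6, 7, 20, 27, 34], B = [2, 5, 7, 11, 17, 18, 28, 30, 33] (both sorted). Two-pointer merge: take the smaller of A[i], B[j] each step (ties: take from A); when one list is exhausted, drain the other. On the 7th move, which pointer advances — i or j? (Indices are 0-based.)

[i=0,j=0] A[i]=3>B[j]=2 take 2 → j++
[i=0,j=1] A[i]=3<=B[j]=5 take 3 → i++
[i=1,j=1] A[i]=6>B[j]=5 take 5 → j++
[i=1,j=2] A[i]=6<=B[j]=7 take 6 → i++
[i=2,j=2] A[i]=7<=B[j]=7 take 7 → i++
[i=3,j=2] A[i]=20>B[j]=7 take 7 → j++
[i=3,j=3] A[i]=20>B[j]=11 take 11 → j++

j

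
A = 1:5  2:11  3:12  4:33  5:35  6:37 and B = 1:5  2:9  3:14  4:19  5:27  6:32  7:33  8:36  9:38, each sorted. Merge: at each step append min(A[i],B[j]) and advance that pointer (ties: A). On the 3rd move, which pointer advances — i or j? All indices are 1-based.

[i=1,j=1] A[i]=5<=B[j]=5 take 5 → i++
[i=2,j=1] A[i]=11>B[j]=5 take 5 → j++
[i=2,j=2] A[i]=11>B[j]=9 take 9 → j++

j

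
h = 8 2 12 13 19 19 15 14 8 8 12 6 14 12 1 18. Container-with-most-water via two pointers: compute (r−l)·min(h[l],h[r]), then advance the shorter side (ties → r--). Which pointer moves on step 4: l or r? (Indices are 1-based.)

l=1 r=16: min(8,18)*15=120 best=120 *, l++
l=2 r=16: min(2,18)*14=28 best=120, l++
l=3 r=16: min(12,18)*13=156 best=156 *, l++
l=4 r=16: min(13,18)*12=156 best=156, l++

l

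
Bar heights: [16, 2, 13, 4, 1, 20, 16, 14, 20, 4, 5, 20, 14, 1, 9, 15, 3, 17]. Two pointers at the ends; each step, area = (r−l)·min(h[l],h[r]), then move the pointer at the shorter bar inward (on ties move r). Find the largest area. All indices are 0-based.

max area = 272

l=0 r=17: min(16,17)*17=272 best=272 *, l++
l=1 r=17: min(2,17)*16=32 best=272, l++
l=2 r=17: min(13,17)*15=195 best=272, l++
l=3 r=17: min(4,17)*14=56 best=272, l++
l=4 r=17: min(1,17)*13=13 best=272, l++
l=5 r=17: min(20,17)*12=204 best=272, r--
l=5 r=16: min(20,3)*11=33 best=272, r--
l=5 r=15: min(20,15)*10=150 best=272, r--
l=5 r=14: min(20,9)*9=81 best=272, r--
l=5 r=13: min(20,1)*8=8 best=272, r--
l=5 r=12: min(20,14)*7=98 best=272, r--
l=5 r=11: min(20,20)*6=120 best=272, r--
l=5 r=10: min(20,5)*5=25 best=272, r--
l=5 r=9: min(20,4)*4=16 best=272, r--
l=5 r=8: min(20,20)*3=60 best=272, r--
l=5 r=7: min(20,14)*2=28 best=272, r--
l=5 r=6: min(20,16)*1=16 best=272, r--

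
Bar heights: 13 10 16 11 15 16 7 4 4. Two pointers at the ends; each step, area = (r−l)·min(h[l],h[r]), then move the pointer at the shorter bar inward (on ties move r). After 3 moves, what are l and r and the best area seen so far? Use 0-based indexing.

[0,8] min(13,4)*8=32 best=32 * → r--
[0,7] min(13,4)*7=28 best=32 → r--
[0,6] min(13,7)*6=42 best=42 * → r--

l=0, r=5, best area=42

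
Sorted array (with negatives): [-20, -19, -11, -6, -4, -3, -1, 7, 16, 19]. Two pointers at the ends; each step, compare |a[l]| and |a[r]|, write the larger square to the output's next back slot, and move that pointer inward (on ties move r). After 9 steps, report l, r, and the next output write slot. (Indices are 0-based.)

l=6, r=6, next write slot=0

[0,9] |-20|>|19| out[9]=400 → l++
[1,9] |-19|<=|19| out[8]=361 → r--
[1,8] |-19|>|16| out[7]=361 → l++
[2,8] |-11|<=|16| out[6]=256 → r--
[2,7] |-11|>|7| out[5]=121 → l++
[3,7] |-6|<=|7| out[4]=49 → r--
[3,6] |-6|>|-1| out[3]=36 → l++
[4,6] |-4|>|-1| out[2]=16 → l++
[5,6] |-3|>|-1| out[1]=9 → l++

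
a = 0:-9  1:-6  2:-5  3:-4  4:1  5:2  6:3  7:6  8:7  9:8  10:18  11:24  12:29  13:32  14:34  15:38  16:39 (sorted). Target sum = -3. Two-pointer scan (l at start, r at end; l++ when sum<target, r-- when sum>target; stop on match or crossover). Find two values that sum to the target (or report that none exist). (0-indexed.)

(-9, 6)

l=0 r=16: -9+39=30 >-3, r--
l=0 r=15: -9+38=29 >-3, r--
l=0 r=14: -9+34=25 >-3, r--
l=0 r=13: -9+32=23 >-3, r--
l=0 r=12: -9+29=20 >-3, r--
l=0 r=11: -9+24=15 >-3, r--
l=0 r=10: -9+18=9 >-3, r--
l=0 r=9: -9+8=-1 >-3, r--
l=0 r=8: -9+7=-2 >-3, r--
l=0 r=7: -9+6=-3, found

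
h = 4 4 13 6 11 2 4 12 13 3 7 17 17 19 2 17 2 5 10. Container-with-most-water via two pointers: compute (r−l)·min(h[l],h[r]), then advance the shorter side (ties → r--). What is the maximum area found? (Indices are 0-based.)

max area = 169

l=0 r=18: min(4,10)*18=72 best=72 *, l++
l=1 r=18: min(4,10)*17=68 best=72, l++
l=2 r=18: min(13,10)*16=160 best=160 *, r--
l=2 r=17: min(13,5)*15=75 best=160, r--
l=2 r=16: min(13,2)*14=28 best=160, r--
l=2 r=15: min(13,17)*13=169 best=169 *, l++
l=3 r=15: min(6,17)*12=72 best=169, l++
l=4 r=15: min(11,17)*11=121 best=169, l++
l=5 r=15: min(2,17)*10=20 best=169, l++
l=6 r=15: min(4,17)*9=36 best=169, l++
l=7 r=15: min(12,17)*8=96 best=169, l++
l=8 r=15: min(13,17)*7=91 best=169, l++
l=9 r=15: min(3,17)*6=18 best=169, l++
l=10 r=15: min(7,17)*5=35 best=169, l++
l=11 r=15: min(17,17)*4=68 best=169, r--
l=11 r=14: min(17,2)*3=6 best=169, r--
l=11 r=13: min(17,19)*2=34 best=169, l++
l=12 r=13: min(17,19)*1=17 best=169, l++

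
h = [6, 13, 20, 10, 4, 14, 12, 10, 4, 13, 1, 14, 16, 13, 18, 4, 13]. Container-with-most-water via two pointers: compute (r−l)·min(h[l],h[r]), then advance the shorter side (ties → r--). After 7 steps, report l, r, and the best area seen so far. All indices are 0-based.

[0,16] min(6,13)*16=96 best=96 * → l++
[1,16] min(13,13)*15=195 best=195 * → r--
[1,15] min(13,4)*14=56 best=195 → r--
[1,14] min(13,18)*13=169 best=195 → l++
[2,14] min(20,18)*12=216 best=216 * → r--
[2,13] min(20,13)*11=143 best=216 → r--
[2,12] min(20,16)*10=160 best=216 → r--

l=2, r=11, best area=216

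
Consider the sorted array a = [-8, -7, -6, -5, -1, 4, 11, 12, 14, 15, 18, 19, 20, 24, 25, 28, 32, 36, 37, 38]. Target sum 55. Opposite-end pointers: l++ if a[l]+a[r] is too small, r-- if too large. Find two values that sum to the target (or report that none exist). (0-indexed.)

[0,19] -8+38=30 <55 → l++
[1,19] -7+38=31 <55 → l++
[2,19] -6+38=32 <55 → l++
[3,19] -5+38=33 <55 → l++
[4,19] -1+38=37 <55 → l++
[5,19] 4+38=42 <55 → l++
[6,19] 11+38=49 <55 → l++
[7,19] 12+38=50 <55 → l++
[8,19] 14+38=52 <55 → l++
[9,19] 15+38=53 <55 → l++
[10,19] 18+38=56 >55 → r--
[10,18] 18+37=55 → found

(18, 37)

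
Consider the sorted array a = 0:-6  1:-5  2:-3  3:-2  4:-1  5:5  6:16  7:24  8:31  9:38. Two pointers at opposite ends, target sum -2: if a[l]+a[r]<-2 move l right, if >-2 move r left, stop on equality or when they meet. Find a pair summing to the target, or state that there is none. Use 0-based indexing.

[0,9] -6+38=32 >-2 → r--
[0,8] -6+31=25 >-2 → r--
[0,7] -6+24=18 >-2 → r--
[0,6] -6+16=10 >-2 → r--
[0,5] -6+5=-1 >-2 → r--
[0,4] -6+-1=-7 <-2 → l++
[1,4] -5+-1=-6 <-2 → l++
[2,4] -3+-1=-4 <-2 → l++
[3,4] -2+-1=-3 <-2 → l++

no pair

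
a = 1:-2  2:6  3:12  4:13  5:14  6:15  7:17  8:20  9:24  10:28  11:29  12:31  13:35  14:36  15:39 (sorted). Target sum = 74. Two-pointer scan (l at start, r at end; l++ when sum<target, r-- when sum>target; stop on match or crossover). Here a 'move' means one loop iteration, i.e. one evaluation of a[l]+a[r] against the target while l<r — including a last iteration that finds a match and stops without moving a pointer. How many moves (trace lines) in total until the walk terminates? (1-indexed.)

13 moves

l=1 r=15: -2+39=37 <74, l++
l=2 r=15: 6+39=45 <74, l++
l=3 r=15: 12+39=51 <74, l++
l=4 r=15: 13+39=52 <74, l++
l=5 r=15: 14+39=53 <74, l++
l=6 r=15: 15+39=54 <74, l++
l=7 r=15: 17+39=56 <74, l++
l=8 r=15: 20+39=59 <74, l++
l=9 r=15: 24+39=63 <74, l++
l=10 r=15: 28+39=67 <74, l++
l=11 r=15: 29+39=68 <74, l++
l=12 r=15: 31+39=70 <74, l++
l=13 r=15: 35+39=74, found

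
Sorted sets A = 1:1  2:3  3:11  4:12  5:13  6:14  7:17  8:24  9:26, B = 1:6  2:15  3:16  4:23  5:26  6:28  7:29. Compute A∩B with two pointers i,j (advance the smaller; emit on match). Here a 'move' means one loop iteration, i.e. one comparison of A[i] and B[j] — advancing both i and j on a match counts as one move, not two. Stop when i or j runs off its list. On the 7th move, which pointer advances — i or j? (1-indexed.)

i

[i=1,j=1] 1<6 → i++
[i=2,j=1] 3<6 → i++
[i=3,j=1] 11>6 → j++
[i=3,j=2] 11<15 → i++
[i=4,j=2] 12<15 → i++
[i=5,j=2] 13<15 → i++
[i=6,j=2] 14<15 → i++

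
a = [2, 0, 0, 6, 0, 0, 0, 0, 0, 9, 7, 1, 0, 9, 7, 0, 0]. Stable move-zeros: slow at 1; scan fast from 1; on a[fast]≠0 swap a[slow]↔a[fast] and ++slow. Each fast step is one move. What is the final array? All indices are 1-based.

[2, 6, 9, 7, 1, 9, 7, 0, 0, 0, 0, 0, 0, 0, 0, 0, 0]

slow=1 fast=1: a[fast]=2≠0 swap→a[1]=2, slow++,fast++
slow=2 fast=2: a[fast]=0, fast++
slow=2 fast=3: a[fast]=0, fast++
slow=2 fast=4: a[fast]=6≠0 swap→a[2]=6, slow++,fast++
slow=3 fast=5: a[fast]=0, fast++
slow=3 fast=6: a[fast]=0, fast++
slow=3 fast=7: a[fast]=0, fast++
slow=3 fast=8: a[fast]=0, fast++
slow=3 fast=9: a[fast]=0, fast++
slow=3 fast=10: a[fast]=9≠0 swap→a[3]=9, slow++,fast++
slow=4 fast=11: a[fast]=7≠0 swap→a[4]=7, slow++,fast++
slow=5 fast=12: a[fast]=1≠0 swap→a[5]=1, slow++,fast++
slow=6 fast=13: a[fast]=0, fast++
slow=6 fast=14: a[fast]=9≠0 swap→a[6]=9, slow++,fast++
slow=7 fast=15: a[fast]=7≠0 swap→a[7]=7, slow++,fast++
slow=8 fast=16: a[fast]=0, fast++
slow=8 fast=17: a[fast]=0, fast++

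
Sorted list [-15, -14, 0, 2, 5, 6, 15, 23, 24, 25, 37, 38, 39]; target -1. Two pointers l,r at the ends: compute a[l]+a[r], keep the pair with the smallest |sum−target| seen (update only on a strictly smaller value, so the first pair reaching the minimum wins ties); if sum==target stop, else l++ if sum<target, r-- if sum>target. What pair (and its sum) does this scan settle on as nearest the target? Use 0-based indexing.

pair (-15, 15) with sum 0 (|Δ|=1)

[0,12] -15+39=24 d=25 * → r--
[0,11] -15+38=23 d=24 * → r--
[0,10] -15+37=22 d=23 * → r--
[0,9] -15+25=10 d=11 * → r--
[0,8] -15+24=9 d=10 * → r--
[0,7] -15+23=8 d=9 * → r--
[0,6] -15+15=0 d=1 * → r--
[0,5] -15+6=-9 d=8 → l++
[1,5] -14+6=-8 d=7 → l++
[2,5] 0+6=6 d=7 → r--
[2,4] 0+5=5 d=6 → r--
[2,3] 0+2=2 d=3 → r--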